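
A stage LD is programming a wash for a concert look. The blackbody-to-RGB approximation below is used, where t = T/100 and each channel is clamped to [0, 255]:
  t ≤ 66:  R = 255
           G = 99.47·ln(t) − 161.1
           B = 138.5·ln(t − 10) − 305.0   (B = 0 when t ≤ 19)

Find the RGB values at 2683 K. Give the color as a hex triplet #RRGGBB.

#FFA656

t = 2683/100 = 26.83; the t ≤ 66 branch applies.
R = 255 by definition for t ≤ 66.
G = 99.47·ln 26.83 − 161.1 = 99.47·3.2895 − 161.1 = 166.109.
B = 138.5·ln(26.83 − 10) − 305.0 = 138.5·ln 16.83 − 305.0 = 138.5·2.8232 − 305.0 = 86.008.
Rounded: (255, 166, 86).
In hex: #FFA656.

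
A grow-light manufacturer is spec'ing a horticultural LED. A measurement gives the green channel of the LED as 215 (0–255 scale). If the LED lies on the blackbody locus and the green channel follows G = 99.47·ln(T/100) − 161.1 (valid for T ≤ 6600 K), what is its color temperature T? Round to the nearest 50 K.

4400 K

ln t = (215 + 161.1) / 99.47 = 3.7810.
t = e^3.7810 = 43.862.
T = 100·t = 4386 K → 4400 K to the nearest 50 K.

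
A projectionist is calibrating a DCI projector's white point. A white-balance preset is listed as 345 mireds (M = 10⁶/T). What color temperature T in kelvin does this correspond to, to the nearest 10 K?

2900 K

T = 10⁶ / 345 = 2898.55 K → 2900 K.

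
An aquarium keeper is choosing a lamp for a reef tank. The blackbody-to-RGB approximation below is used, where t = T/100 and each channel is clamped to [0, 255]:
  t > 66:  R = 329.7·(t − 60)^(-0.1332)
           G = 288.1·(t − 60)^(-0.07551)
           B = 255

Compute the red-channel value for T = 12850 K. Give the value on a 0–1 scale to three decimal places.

t = 12850/100 = 128.5; the t > 66 branch applies.
R = 329.7·(128.5 − 60)^(-0.1332) = 329.7·68.5^(-0.1332) = 329.7·0.56949 = 187.761.
On a 0–1 scale: 187.761/255 = 0.7363 → 0.736.

0.736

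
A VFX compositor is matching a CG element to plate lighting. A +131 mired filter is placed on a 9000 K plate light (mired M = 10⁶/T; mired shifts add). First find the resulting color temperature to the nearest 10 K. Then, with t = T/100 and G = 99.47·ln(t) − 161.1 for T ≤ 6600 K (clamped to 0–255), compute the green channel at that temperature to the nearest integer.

209

M_in = 10⁶/9000 = 111.11; M_out = 111.11 + (+131) = 242.11.
T_out = 10⁶/242.11 = 4130.3 K → 4130 K; t = 41.3.
G = 99.47·ln 41.3 − 161.1 = 99.47·3.7209 − 161.1 = 209.014.
Rounded: 209.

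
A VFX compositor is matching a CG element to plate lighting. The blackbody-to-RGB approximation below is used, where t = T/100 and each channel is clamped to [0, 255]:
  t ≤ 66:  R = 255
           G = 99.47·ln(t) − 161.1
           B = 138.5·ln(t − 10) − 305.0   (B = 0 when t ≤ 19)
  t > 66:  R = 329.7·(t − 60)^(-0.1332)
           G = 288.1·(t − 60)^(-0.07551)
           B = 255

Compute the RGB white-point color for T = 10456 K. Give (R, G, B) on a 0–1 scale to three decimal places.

t = 10456/100 = 104.56; the t > 66 branch applies.
R = 329.7·(104.56 − 60)^(-0.1332) = 329.7·44.56^(-0.1332) = 329.7·0.60306 = 198.829.
G = 288.1·(104.56 − 60)^(-0.07551) = 288.1·44.56^(-0.07551) = 288.1·0.75074 = 216.287.
B = 255 by definition for t > 66.
Dividing each by 255: (0.7797, 0.8482, 1.0000) → (0.780, 0.848, 1.000).

(0.780, 0.848, 1.000)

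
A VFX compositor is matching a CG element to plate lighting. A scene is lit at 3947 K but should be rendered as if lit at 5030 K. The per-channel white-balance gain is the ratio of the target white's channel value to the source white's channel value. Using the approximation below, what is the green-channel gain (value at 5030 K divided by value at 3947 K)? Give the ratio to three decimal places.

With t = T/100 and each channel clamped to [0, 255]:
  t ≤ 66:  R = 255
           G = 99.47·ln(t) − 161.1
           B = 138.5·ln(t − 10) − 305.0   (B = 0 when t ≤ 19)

At 3947 K (t = 39.47):
  G = 99.47·ln 39.47 − 161.1 = 99.47·3.6755 − 161.1 = 204.506.
At 5030 K (t = 50.3):
  G = 99.47·ln 50.3 − 161.1 = 99.47·3.9180 − 161.1 = 228.624.
Gain = 228.624 / 204.506 = 1.1179 → 1.118.

1.118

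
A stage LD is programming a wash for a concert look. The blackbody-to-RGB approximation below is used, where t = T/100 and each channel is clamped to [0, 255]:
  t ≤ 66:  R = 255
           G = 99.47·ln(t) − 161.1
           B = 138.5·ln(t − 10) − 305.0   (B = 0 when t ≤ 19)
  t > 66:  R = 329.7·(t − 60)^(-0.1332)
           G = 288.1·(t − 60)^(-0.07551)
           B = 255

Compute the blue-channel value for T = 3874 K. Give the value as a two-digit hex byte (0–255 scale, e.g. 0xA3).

0xA0

t = 3874/100 = 38.74; the t ≤ 66 branch applies.
B = 138.5·ln(38.74 − 10) − 305.0 = 138.5·ln 28.74 − 305.0 = 138.5·3.3583 − 305.0 = 160.123.
Rounded: 160; in hex, 0xA0.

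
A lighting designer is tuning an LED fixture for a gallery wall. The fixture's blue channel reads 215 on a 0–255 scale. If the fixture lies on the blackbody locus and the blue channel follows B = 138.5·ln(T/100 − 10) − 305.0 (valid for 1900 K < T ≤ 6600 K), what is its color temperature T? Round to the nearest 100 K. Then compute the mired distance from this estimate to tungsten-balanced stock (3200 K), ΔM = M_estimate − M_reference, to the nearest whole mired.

-124 mireds

ln(t − 10) = (215 + 305.0) / 138.5 = 3.7545.
t − 10 = e^3.7545 = 42.713, so t = 52.713.
T = 100·t = 5271 K → 5300 K to the nearest 100 K.
M_estimate = 10⁶/5300 = 188.68; M_reference = 10⁶/3200 = 312.50.
ΔM = 188.68 − 312.50 = -123.82 → -124 mireds.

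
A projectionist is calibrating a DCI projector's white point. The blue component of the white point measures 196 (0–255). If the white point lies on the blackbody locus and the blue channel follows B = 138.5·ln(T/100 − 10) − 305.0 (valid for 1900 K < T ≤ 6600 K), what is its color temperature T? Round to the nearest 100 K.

4700 K

ln(t − 10) = (196 + 305.0) / 138.5 = 3.6173.
t − 10 = e^3.6173 = 37.238, so t = 47.238.
T = 100·t = 4724 K → 4700 K to the nearest 100 K.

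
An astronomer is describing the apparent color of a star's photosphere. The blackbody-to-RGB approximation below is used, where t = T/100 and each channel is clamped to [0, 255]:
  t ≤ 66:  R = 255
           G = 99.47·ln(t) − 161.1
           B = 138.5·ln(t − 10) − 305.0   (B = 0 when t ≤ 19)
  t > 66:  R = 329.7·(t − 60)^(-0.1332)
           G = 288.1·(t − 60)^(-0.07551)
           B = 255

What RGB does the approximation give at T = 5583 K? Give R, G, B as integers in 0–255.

t = 5583/100 = 55.83; the t ≤ 66 branch applies.
R = 255 by definition for t ≤ 66.
G = 99.47·ln 55.83 − 161.1 = 99.47·4.0223 − 161.1 = 238.999.
B = 138.5·ln(55.83 − 10) − 305.0 = 138.5·ln 45.83 − 305.0 = 138.5·3.8249 − 305.0 = 224.754.
Rounded: (255, 239, 225).

R=255, G=239, B=225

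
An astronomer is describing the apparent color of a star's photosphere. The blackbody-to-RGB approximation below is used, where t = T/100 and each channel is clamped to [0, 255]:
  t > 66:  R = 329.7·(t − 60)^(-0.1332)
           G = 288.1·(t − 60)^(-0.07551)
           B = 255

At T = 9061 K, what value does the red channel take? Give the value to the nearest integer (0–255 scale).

209

t = 9061/100 = 90.61; the t > 66 branch applies.
R = 329.7·(90.61 − 60)^(-0.1332) = 329.7·30.61^(-0.1332) = 329.7·0.63399 = 209.027.
Rounded: 209.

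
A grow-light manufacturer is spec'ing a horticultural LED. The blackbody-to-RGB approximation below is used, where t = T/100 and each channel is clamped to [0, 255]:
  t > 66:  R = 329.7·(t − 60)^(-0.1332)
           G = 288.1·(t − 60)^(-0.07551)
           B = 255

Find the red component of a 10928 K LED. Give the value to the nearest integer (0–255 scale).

t = 10928/100 = 109.28; the t > 66 branch applies.
R = 329.7·(109.28 − 60)^(-0.1332) = 329.7·49.28^(-0.1332) = 329.7·0.59503 = 196.180.
Rounded: 196.

196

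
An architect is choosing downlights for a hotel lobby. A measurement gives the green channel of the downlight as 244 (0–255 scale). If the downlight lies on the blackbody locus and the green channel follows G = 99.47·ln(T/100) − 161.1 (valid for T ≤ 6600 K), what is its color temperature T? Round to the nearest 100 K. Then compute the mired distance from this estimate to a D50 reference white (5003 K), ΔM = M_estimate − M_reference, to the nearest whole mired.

-30 mireds

ln t = (244 + 161.1) / 99.47 = 4.0726.
t = e^4.0726 = 58.709.
T = 100·t = 5871 K → 5900 K to the nearest 100 K.
M_estimate = 10⁶/5900 = 169.49; M_reference = 10⁶/5003 = 199.88.
ΔM = 169.49 − 199.88 = -30.39 → -30 mireds.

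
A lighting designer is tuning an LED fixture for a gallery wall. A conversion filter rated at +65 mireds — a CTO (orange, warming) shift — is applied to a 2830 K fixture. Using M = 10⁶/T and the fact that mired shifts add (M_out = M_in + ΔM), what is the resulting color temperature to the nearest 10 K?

M_in = 10⁶/2830 = 353.36 mireds.
M_out = 353.36 + (+65) = 418.36 mireds.
T_out = 10⁶/418.36 = 2390.3 K → 2390 K.

2390 K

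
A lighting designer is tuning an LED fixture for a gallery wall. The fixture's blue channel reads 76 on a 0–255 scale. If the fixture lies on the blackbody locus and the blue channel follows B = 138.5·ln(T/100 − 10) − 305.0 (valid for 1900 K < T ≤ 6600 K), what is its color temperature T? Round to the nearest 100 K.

2600 K

ln(t − 10) = (76 + 305.0) / 138.5 = 2.7509.
t − 10 = e^2.7509 = 15.657, so t = 25.657.
T = 100·t = 2566 K → 2600 K to the nearest 100 K.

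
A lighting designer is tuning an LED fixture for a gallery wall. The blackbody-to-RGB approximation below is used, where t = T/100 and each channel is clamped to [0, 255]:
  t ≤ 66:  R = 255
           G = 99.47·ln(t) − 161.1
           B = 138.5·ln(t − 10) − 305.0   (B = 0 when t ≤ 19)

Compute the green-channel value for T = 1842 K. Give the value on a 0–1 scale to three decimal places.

t = 1842/100 = 18.42; the t ≤ 66 branch applies.
G = 99.47·ln 18.42 − 161.1 = 99.47·2.9134 − 161.1 = 128.700.
On a 0–1 scale: 128.700/255 = 0.5047 → 0.505.

0.505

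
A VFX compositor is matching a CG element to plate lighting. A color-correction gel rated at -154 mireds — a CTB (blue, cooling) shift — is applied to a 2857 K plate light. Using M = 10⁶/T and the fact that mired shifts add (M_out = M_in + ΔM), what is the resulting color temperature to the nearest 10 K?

5100 K

M_in = 10⁶/2857 = 350.02 mireds.
M_out = 350.02 + (-154) = 196.02 mireds.
T_out = 10⁶/196.02 = 5101.6 K → 5100 K.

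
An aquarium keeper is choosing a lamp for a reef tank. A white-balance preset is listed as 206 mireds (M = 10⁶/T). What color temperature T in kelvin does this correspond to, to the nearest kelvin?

4854 K

T = 10⁶ / 206 = 4854.37 K → 4854 K.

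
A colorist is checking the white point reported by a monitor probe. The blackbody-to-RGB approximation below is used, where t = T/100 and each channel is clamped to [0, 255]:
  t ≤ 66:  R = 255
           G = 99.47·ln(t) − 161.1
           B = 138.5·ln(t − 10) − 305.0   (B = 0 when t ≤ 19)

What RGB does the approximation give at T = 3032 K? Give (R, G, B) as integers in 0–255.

t = 3032/100 = 30.32; the t ≤ 66 branch applies.
R = 255 by definition for t ≤ 66.
G = 99.47·ln 30.32 − 161.1 = 99.47·3.4118 − 161.1 = 178.272.
B = 138.5·ln(30.32 − 10) − 305.0 = 138.5·ln 20.32 − 305.0 = 138.5·3.0116 − 305.0 = 112.107.
Rounded: (255, 178, 112).

(255, 178, 112)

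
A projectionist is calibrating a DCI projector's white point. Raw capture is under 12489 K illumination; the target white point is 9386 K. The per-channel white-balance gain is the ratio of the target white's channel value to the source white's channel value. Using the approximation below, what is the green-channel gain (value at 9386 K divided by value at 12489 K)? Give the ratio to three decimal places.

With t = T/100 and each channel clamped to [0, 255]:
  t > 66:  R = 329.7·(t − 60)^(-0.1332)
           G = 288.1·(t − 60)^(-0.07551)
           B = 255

At 12489 K (t = 124.89):
  G = 288.1·(124.89 − 60)^(-0.07551) = 288.1·64.89^(-0.07551) = 288.1·0.72973 = 210.235.
At 9386 K (t = 93.86):
  G = 288.1·(93.86 − 60)^(-0.07551) = 288.1·33.86^(-0.07551) = 288.1·0.76647 = 220.819.
Gain = 220.819 / 210.235 = 1.0503 → 1.050.

1.050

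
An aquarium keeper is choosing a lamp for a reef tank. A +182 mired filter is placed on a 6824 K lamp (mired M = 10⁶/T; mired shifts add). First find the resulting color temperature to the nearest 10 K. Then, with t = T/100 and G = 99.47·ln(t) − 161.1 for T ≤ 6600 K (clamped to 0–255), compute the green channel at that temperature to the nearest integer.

M_in = 10⁶/6824 = 146.54; M_out = 146.54 + (+182) = 328.54.
T_out = 10⁶/328.54 = 3043.8 K → 3040 K; t = 30.4.
G = 99.47·ln 30.4 − 161.1 = 99.47·3.4144 − 161.1 = 178.535.
Rounded: 179.

179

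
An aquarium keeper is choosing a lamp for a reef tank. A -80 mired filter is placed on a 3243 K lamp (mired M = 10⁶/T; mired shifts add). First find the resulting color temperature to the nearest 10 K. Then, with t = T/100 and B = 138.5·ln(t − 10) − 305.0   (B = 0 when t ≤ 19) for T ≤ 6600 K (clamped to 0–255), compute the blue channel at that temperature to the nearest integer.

183

M_in = 10⁶/3243 = 308.36; M_out = 308.36 + (-80) = 228.36.
T_out = 10⁶/228.36 = 4379.1 K → 4380 K; t = 43.8.
B = 138.5·ln(43.8 − 10) − 305.0 = 138.5·ln 33.8 − 305.0 = 138.5·3.5205 − 305.0 = 182.584.
Rounded: 183.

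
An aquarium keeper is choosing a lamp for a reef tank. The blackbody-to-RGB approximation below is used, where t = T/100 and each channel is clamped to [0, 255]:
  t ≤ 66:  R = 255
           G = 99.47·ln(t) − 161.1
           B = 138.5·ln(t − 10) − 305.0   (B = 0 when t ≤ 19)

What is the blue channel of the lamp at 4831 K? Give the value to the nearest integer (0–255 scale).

t = 4831/100 = 48.31; the t ≤ 66 branch applies.
B = 138.5·ln(48.31 − 10) − 305.0 = 138.5·ln 38.31 − 305.0 = 138.5·3.6457 − 305.0 = 199.931.
Rounded: 200.

200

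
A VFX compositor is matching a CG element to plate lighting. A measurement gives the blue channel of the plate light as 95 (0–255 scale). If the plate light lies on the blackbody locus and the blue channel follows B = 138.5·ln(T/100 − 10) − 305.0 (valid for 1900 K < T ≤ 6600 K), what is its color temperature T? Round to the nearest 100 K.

2800 K

ln(t − 10) = (95 + 305.0) / 138.5 = 2.8881.
t − 10 = e^2.8881 = 17.959, so t = 27.959.
T = 100·t = 2796 K → 2800 K to the nearest 100 K.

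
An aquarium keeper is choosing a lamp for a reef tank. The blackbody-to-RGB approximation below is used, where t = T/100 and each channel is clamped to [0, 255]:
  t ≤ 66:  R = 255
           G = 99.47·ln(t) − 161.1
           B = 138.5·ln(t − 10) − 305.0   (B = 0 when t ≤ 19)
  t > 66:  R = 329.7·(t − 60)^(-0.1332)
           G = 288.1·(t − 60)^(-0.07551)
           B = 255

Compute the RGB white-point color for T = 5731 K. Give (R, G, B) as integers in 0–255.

(255, 242, 229)

t = 5731/100 = 57.31; the t ≤ 66 branch applies.
R = 255 by definition for t ≤ 66.
G = 99.47·ln 57.31 − 161.1 = 99.47·4.0485 − 161.1 = 241.602.
B = 138.5·ln(57.31 − 10) − 305.0 = 138.5·ln 47.31 − 305.0 = 138.5·3.8567 − 305.0 = 229.156.
Rounded: (255, 242, 229).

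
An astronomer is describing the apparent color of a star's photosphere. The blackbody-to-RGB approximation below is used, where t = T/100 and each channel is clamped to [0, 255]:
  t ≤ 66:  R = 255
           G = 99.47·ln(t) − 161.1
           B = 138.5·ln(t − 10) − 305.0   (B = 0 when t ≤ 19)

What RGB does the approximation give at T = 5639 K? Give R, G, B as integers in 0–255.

R=255, G=240, B=226

t = 5639/100 = 56.39; the t ≤ 66 branch applies.
R = 255 by definition for t ≤ 66.
G = 99.47·ln 56.39 − 161.1 = 99.47·4.0323 − 161.1 = 239.992.
B = 138.5·ln(56.39 − 10) − 305.0 = 138.5·ln 46.39 − 305.0 = 138.5·3.8371 − 305.0 = 226.436.
Rounded: (255, 240, 226).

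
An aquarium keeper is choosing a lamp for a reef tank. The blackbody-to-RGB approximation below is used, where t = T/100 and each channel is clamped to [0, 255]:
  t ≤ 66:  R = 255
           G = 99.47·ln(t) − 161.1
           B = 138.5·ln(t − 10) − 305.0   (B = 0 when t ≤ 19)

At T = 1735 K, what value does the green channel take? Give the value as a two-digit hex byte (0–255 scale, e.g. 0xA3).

0x7B

t = 1735/100 = 17.35; the t ≤ 66 branch applies.
G = 99.47·ln 17.35 − 161.1 = 99.47·2.8536 − 161.1 = 122.747.
Rounded: 123; in hex, 0x7B.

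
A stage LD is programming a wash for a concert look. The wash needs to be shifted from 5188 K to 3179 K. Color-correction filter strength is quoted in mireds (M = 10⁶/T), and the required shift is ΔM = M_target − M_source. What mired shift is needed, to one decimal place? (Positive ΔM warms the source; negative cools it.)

M_source = 10⁶/5188 = 192.753; M_target = 10⁶/3179 = 314.564.
ΔM = 314.564 − 192.753 = 121.812 → +121.8 mireds, a warming shift.

+121.8 mireds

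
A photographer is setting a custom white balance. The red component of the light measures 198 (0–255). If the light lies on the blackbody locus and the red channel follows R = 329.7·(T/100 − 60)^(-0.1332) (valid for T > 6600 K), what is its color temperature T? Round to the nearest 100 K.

(t − 60)^(-0.1332) = 198/329.7 = 0.60055.
t − 60 = 0.60055^(1/-0.1332) = 0.60055^(-7.508) = 45.980, so t = 105.980.
T = 100·t = 10598 K → 10600 K to the nearest 100 K.

10600 K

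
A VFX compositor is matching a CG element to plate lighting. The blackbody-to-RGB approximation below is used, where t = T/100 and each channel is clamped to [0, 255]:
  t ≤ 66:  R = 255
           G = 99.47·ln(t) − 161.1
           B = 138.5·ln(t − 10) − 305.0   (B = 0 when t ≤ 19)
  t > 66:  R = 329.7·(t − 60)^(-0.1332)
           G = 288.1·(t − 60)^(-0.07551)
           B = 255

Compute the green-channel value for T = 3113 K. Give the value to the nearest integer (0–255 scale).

181

t = 3113/100 = 31.13; the t ≤ 66 branch applies.
G = 99.47·ln 31.13 − 161.1 = 99.47·3.4382 − 161.1 = 180.895.
Rounded: 181.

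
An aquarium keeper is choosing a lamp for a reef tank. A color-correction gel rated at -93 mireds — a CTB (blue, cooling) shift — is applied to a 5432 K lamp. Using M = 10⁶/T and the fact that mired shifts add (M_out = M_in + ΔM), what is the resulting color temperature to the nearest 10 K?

10980 K

M_in = 10⁶/5432 = 184.09 mireds.
M_out = 184.09 + (-93) = 91.09 mireds.
T_out = 10⁶/91.09 = 10977.6 K → 10980 K.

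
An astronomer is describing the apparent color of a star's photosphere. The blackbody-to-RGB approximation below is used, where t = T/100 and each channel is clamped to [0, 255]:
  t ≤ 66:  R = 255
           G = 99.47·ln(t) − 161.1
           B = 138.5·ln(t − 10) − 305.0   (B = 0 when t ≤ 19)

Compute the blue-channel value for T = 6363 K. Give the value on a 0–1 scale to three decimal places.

0.967

t = 6363/100 = 63.63; the t ≤ 66 branch applies.
B = 138.5·ln(63.63 − 10) − 305.0 = 138.5·ln 53.63 − 305.0 = 138.5·3.9821 − 305.0 = 246.522.
On a 0–1 scale: 246.522/255 = 0.9668 → 0.967.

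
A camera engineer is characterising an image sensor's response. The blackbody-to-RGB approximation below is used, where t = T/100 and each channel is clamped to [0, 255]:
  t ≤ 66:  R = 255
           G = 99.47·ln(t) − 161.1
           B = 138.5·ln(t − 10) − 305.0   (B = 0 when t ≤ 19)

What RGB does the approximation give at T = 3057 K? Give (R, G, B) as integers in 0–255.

t = 3057/100 = 30.57; the t ≤ 66 branch applies.
R = 255 by definition for t ≤ 66.
G = 99.47·ln 30.57 − 161.1 = 99.47·3.4200 − 161.1 = 179.089.
B = 138.5·ln(30.57 − 10) − 305.0 = 138.5·ln 20.57 − 305.0 = 138.5·3.0238 − 305.0 = 113.801.
Rounded: (255, 179, 114).

(255, 179, 114)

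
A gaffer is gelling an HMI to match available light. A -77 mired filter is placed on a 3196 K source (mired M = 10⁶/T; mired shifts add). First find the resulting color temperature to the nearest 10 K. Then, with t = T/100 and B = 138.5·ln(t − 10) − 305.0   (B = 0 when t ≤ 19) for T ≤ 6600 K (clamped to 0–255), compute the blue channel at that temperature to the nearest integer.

M_in = 10⁶/3196 = 312.89; M_out = 312.89 + (-77) = 235.89.
T_out = 10⁶/235.89 = 4239.2 K → 4240 K; t = 42.4.
B = 138.5·ln(42.4 − 10) − 305.0 = 138.5·ln 32.4 − 305.0 = 138.5·3.4782 − 305.0 = 176.725.
Rounded: 177.

177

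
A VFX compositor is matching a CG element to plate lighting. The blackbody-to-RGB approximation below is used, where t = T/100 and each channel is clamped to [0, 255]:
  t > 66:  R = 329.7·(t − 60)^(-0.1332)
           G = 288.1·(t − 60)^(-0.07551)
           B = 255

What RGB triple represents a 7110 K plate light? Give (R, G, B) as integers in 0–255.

(239, 240, 255)

t = 7110/100 = 71.1; the t > 66 branch applies.
R = 329.7·(71.1 − 60)^(-0.1332) = 329.7·11.1^(-0.1332) = 329.7·0.72571 = 239.267.
G = 288.1·(71.1 − 60)^(-0.07551) = 288.1·11.1^(-0.07551) = 288.1·0.83381 = 240.221.
B = 255 by definition for t > 66.
Rounded: (239, 240, 255).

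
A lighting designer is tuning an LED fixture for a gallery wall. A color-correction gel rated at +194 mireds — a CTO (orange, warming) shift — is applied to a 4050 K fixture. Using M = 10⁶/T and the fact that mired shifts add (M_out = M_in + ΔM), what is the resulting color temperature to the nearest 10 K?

M_in = 10⁶/4050 = 246.91 mireds.
M_out = 246.91 + (+194) = 440.91 mireds.
T_out = 10⁶/440.91 = 2268.0 K → 2270 K.

2270 K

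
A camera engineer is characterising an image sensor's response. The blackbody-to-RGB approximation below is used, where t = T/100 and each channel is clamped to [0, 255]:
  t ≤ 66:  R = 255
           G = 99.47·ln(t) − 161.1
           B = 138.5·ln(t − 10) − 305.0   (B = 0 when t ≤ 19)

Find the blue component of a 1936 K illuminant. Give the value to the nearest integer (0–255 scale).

t = 1936/100 = 19.36; the t ≤ 66 branch applies.
B = 138.5·ln(19.36 − 10) − 305.0 = 138.5·ln 9.36 − 305.0 = 138.5·2.2364 − 305.0 = 4.748.
Rounded: 5.

5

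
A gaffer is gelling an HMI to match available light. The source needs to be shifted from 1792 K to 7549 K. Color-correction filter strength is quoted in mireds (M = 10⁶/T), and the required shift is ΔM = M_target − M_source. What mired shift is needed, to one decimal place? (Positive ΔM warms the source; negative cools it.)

M_source = 10⁶/1792 = 558.036; M_target = 10⁶/7549 = 132.468.
ΔM = 132.468 − 558.036 = -425.568 → -425.6 mireds, a cooling shift.

-425.6 mireds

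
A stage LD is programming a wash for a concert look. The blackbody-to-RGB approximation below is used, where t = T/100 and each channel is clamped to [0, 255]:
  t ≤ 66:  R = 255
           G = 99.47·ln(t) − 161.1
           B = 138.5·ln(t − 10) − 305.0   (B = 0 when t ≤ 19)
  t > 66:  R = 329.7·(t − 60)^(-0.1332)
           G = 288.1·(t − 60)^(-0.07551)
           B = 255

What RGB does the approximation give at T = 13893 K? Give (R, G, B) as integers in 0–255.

(184, 207, 255)

t = 13893/100 = 138.93; the t > 66 branch applies.
R = 329.7·(138.93 − 60)^(-0.1332) = 329.7·78.93^(-0.1332) = 329.7·0.55884 = 184.249.
G = 288.1·(138.93 − 60)^(-0.07551) = 288.1·78.93^(-0.07551) = 288.1·0.71902 = 207.149.
B = 255 by definition for t > 66.
Rounded: (184, 207, 255).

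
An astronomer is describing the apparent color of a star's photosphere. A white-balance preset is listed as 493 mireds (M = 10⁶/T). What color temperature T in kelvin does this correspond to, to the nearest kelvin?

T = 10⁶ / 493 = 2028.40 K → 2028 K.

2028 K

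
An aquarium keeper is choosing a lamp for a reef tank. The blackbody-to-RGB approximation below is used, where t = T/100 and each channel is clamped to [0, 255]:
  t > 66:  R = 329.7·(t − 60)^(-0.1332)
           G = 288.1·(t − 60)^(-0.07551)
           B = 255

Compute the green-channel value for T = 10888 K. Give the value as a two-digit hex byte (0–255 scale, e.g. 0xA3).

t = 10888/100 = 108.88; the t > 66 branch applies.
G = 288.1·(108.88 − 60)^(-0.07551) = 288.1·48.88^(-0.07551) = 288.1·0.74551 = 214.782.
Rounded: 215; in hex, 0xD7.

0xD7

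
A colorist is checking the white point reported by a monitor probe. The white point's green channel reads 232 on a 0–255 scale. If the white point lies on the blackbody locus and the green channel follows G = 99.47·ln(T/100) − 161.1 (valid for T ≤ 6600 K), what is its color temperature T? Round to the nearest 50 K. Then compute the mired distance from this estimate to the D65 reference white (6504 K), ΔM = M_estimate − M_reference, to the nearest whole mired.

+39 mireds

ln t = (232 + 161.1) / 99.47 = 3.9519.
t = e^3.9519 = 52.036.
T = 100·t = 5204 K → 5200 K to the nearest 50 K.
M_estimate = 10⁶/5200 = 192.31; M_reference = 10⁶/6504 = 153.75.
ΔM = 192.31 − 153.75 = 38.56 → +39 mireds.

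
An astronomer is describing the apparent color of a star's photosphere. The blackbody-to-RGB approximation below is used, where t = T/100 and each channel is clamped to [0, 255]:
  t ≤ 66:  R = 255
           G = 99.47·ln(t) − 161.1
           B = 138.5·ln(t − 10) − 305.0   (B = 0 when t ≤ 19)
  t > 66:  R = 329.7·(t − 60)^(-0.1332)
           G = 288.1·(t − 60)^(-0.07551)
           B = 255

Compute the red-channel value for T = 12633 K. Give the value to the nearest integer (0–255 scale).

t = 12633/100 = 126.33; the t > 66 branch applies.
R = 329.7·(126.33 − 60)^(-0.1332) = 329.7·66.33^(-0.1332) = 329.7·0.57194 = 188.568.
Rounded: 189.

189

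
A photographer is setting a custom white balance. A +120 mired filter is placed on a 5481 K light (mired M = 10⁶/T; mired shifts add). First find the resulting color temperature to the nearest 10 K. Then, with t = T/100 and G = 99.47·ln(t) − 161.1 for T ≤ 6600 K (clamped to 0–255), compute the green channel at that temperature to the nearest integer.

M_in = 10⁶/5481 = 182.45; M_out = 182.45 + (+120) = 302.45.
T_out = 10⁶/302.45 = 3306.3 K → 3310 K; t = 33.1.
G = 99.47·ln 33.1 − 161.1 = 99.47·3.4995 − 161.1 = 186.999.
Rounded: 187.

187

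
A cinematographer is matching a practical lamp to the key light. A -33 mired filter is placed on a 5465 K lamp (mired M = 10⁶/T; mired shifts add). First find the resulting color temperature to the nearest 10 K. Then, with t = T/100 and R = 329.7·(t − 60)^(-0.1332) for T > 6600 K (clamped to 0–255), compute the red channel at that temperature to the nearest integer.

255

M_in = 10⁶/5465 = 182.98; M_out = 182.98 + (-33) = 149.98.
T_out = 10⁶/149.98 = 6667.4 K → 6670 K; t = 66.7.
R = 329.7·(66.7 − 60)^(-0.1332) = 329.7·6.7^(-0.1332) = 329.7·0.77619 = 255.909 → clamped to 255.
Rounded: 255.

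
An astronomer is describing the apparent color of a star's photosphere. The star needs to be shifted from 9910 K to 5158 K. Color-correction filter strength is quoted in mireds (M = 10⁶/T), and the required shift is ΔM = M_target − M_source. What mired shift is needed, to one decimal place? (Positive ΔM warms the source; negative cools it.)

M_source = 10⁶/9910 = 100.908; M_target = 10⁶/5158 = 193.874.
ΔM = 193.874 − 100.908 = 92.965 → +93.0 mireds, a warming shift.

+93.0 mireds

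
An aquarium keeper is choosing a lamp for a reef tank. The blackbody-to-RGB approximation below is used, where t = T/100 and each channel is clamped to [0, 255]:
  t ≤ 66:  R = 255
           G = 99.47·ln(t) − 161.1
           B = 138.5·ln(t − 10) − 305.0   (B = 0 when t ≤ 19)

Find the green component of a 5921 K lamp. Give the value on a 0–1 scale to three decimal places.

t = 5921/100 = 59.21; the t ≤ 66 branch applies.
G = 99.47·ln 59.21 − 161.1 = 99.47·4.0811 − 161.1 = 244.846.
On a 0–1 scale: 244.846/255 = 0.9602 → 0.960.

0.960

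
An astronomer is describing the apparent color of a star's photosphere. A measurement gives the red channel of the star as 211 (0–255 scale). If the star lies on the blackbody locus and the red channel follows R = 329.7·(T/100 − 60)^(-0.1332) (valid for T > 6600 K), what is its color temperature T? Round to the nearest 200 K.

8800 K

(t − 60)^(-0.1332) = 211/329.7 = 0.63998.
t − 60 = 0.63998^(1/-0.1332) = 0.63998^(-7.508) = 28.525, so t = 88.525.
T = 100·t = 8853 K → 8800 K to the nearest 200 K.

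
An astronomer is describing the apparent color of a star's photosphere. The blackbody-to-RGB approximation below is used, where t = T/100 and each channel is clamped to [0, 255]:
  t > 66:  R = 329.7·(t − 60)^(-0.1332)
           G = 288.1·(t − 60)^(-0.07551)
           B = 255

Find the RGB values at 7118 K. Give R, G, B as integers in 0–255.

t = 7118/100 = 71.18; the t > 66 branch applies.
R = 329.7·(71.18 − 60)^(-0.1332) = 329.7·11.18^(-0.1332) = 329.7·0.72502 = 239.038.
G = 288.1·(71.18 − 60)^(-0.07551) = 288.1·11.18^(-0.07551) = 288.1·0.83336 = 240.091.
B = 255 by definition for t > 66.
Rounded: (239, 240, 255).

R=239, G=240, B=255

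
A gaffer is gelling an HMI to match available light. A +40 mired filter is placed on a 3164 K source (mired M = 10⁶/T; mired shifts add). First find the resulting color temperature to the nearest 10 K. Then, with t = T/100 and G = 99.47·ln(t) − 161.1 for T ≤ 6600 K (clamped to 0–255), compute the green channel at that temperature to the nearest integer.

171

M_in = 10⁶/3164 = 316.06; M_out = 316.06 + (+40) = 356.06.
T_out = 10⁶/356.06 = 2808.5 K → 2810 K; t = 28.1.
G = 99.47·ln 28.1 − 161.1 = 99.47·3.3358 − 161.1 = 170.709.
Rounded: 171.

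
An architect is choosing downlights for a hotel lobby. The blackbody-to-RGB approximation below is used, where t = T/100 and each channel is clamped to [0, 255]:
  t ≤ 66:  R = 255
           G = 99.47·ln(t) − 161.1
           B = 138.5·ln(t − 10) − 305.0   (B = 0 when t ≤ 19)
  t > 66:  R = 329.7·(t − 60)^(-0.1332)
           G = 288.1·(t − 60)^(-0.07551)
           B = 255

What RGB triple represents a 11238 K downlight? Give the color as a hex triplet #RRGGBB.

t = 11238/100 = 112.38; the t > 66 branch applies.
R = 329.7·(112.38 − 60)^(-0.1332) = 329.7·52.38^(-0.1332) = 329.7·0.59021 = 194.593.
G = 288.1·(112.38 − 60)^(-0.07551) = 288.1·52.38^(-0.07551) = 288.1·0.74163 = 213.663.
B = 255 by definition for t > 66.
Rounded: (195, 214, 255).
In hex: #C3D6FF.

#C3D6FF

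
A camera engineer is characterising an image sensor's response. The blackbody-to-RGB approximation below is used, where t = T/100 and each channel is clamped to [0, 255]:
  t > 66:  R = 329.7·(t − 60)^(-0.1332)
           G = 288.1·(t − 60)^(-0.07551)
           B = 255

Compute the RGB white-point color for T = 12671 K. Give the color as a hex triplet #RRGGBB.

t = 12671/100 = 126.71; the t > 66 branch applies.
R = 329.7·(126.71 − 60)^(-0.1332) = 329.7·66.71^(-0.1332) = 329.7·0.57150 = 188.424.
G = 288.1·(126.71 − 60)^(-0.07551) = 288.1·66.71^(-0.07551) = 288.1·0.72821 = 209.797.
B = 255 by definition for t > 66.
Rounded: (188, 210, 255).
In hex: #BCD2FF.

#BCD2FF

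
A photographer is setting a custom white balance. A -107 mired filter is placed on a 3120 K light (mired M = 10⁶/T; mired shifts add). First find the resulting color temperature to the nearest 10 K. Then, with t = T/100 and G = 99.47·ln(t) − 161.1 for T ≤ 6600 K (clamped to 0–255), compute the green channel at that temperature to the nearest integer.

221

M_in = 10⁶/3120 = 320.51; M_out = 320.51 + (-107) = 213.51.
T_out = 10⁶/213.51 = 4683.6 K → 4680 K; t = 46.8.
G = 99.47·ln 46.8 − 161.1 = 99.47·3.8459 − 161.1 = 221.450.
Rounded: 221.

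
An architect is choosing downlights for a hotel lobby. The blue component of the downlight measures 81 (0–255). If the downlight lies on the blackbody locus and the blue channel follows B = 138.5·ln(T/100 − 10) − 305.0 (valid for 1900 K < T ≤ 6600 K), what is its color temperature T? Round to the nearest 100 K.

ln(t − 10) = (81 + 305.0) / 138.5 = 2.7870.
t − 10 = e^2.7870 = 16.232, so t = 26.232.
T = 100·t = 2623 K → 2600 K to the nearest 100 K.

2600 K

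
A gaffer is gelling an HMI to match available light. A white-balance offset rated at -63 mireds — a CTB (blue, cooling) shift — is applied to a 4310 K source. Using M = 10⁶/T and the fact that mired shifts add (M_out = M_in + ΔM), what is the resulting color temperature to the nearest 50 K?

5900 K

M_in = 10⁶/4310 = 232.02 mireds.
M_out = 232.02 + (-63) = 169.02 mireds.
T_out = 10⁶/169.02 = 5916.5 K → 5900 K.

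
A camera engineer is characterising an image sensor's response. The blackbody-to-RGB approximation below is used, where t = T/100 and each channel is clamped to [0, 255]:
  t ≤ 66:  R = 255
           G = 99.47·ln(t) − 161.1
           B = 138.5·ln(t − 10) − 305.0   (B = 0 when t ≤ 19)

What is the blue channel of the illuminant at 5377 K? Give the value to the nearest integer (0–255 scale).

218

t = 5377/100 = 53.77; the t ≤ 66 branch applies.
B = 138.5·ln(53.77 − 10) − 305.0 = 138.5·ln 43.77 − 305.0 = 138.5·3.7789 − 305.0 = 218.384.
Rounded: 218.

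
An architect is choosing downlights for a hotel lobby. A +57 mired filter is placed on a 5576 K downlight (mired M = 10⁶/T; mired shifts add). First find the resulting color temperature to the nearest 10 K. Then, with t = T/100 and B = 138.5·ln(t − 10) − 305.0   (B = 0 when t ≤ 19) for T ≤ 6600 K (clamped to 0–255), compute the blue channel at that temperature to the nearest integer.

176

M_in = 10⁶/5576 = 179.34; M_out = 179.34 + (+57) = 236.34.
T_out = 10⁶/236.34 = 4231.2 K → 4230 K; t = 42.3.
B = 138.5·ln(42.3 − 10) − 305.0 = 138.5·ln 32.3 − 305.0 = 138.5·3.4751 − 305.0 = 176.297.
Rounded: 176.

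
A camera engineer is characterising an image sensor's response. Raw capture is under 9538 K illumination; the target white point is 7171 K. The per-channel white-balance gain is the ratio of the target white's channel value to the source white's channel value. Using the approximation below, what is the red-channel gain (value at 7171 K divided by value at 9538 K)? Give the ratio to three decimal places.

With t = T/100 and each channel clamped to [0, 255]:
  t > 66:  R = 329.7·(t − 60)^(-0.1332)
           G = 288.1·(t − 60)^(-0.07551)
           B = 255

1.159

At 9538 K (t = 95.38):
  R = 329.7·(95.38 − 60)^(-0.1332) = 329.7·35.38^(-0.1332) = 329.7·0.62188 = 205.033.
At 7171 K (t = 71.71):
  R = 329.7·(71.71 − 60)^(-0.1332) = 329.7·11.71^(-0.1332) = 329.7·0.72056 = 237.568.
Gain = 237.568 / 205.033 = 1.1587 → 1.159.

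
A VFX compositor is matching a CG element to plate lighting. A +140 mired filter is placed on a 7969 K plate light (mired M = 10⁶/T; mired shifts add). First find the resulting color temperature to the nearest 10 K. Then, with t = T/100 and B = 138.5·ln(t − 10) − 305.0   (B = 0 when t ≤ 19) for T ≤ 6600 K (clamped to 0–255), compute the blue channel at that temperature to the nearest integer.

M_in = 10⁶/7969 = 125.49; M_out = 125.49 + (+140) = 265.49.
T_out = 10⁶/265.49 = 3766.7 K → 3770 K; t = 37.7.
B = 138.5·ln(37.7 − 10) − 305.0 = 138.5·ln 27.7 − 305.0 = 138.5·3.3214 − 305.0 = 155.018.
Rounded: 155.

155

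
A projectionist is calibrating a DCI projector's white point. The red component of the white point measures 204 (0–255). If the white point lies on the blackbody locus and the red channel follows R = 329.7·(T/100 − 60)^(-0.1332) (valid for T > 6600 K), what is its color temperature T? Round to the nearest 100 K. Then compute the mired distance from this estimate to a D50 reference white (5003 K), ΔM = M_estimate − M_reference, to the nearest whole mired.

-97 mireds

(t − 60)^(-0.1332) = 204/329.7 = 0.61874.
t − 60 = 0.61874^(1/-0.1332) = 0.61874^(-7.508) = 36.748, so t = 96.748.
T = 100·t = 9675 K → 9700 K to the nearest 100 K.
M_estimate = 10⁶/9700 = 103.09; M_reference = 10⁶/5003 = 199.88.
ΔM = 103.09 − 199.88 = -96.79 → -97 mireds.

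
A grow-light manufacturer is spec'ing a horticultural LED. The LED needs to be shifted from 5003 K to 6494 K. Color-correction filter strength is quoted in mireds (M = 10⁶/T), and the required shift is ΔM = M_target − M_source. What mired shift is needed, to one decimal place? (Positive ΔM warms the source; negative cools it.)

M_source = 10⁶/5003 = 199.880; M_target = 10⁶/6494 = 153.988.
ΔM = 153.988 − 199.880 = -45.892 → -45.9 mireds, a cooling shift.

-45.9 mireds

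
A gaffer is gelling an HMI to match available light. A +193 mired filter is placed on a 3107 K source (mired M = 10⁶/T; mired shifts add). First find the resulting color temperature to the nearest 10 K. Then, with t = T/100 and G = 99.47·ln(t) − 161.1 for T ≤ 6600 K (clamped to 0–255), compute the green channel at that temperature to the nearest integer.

M_in = 10⁶/3107 = 321.85; M_out = 321.85 + (+193) = 514.85.
T_out = 10⁶/514.85 = 1942.3 K → 1940 K; t = 19.4.
G = 99.47·ln 19.4 − 161.1 = 99.47·2.9653 − 161.1 = 133.856.
Rounded: 134.

134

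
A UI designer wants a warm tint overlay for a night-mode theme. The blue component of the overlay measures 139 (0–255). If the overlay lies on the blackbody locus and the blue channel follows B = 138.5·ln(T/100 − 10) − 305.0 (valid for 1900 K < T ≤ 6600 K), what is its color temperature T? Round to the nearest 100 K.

3500 K

ln(t − 10) = (139 + 305.0) / 138.5 = 3.2058.
t − 10 = e^3.2058 = 24.675, so t = 34.675.
T = 100·t = 3467 K → 3500 K to the nearest 100 K.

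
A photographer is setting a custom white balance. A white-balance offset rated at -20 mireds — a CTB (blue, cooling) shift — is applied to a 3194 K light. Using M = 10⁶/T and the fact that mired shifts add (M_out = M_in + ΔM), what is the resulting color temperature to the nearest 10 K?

3410 K

M_in = 10⁶/3194 = 313.09 mireds.
M_out = 313.09 + (-20) = 293.09 mireds.
T_out = 10⁶/293.09 = 3412.0 K → 3410 K.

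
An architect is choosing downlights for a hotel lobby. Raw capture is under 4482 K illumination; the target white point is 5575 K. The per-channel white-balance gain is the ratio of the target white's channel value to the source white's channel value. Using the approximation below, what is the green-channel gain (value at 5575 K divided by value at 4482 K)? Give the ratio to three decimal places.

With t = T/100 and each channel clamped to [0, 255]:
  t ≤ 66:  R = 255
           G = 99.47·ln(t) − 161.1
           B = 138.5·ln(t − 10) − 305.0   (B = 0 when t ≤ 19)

1.100

At 4482 K (t = 44.82):
  G = 99.47·ln 44.82 − 161.1 = 99.47·3.8027 − 161.1 = 217.150.
At 5575 K (t = 55.75):
  G = 99.47·ln 55.75 − 161.1 = 99.47·4.0209 − 161.1 = 238.857.
Gain = 238.857 / 217.150 = 1.1000 → 1.100.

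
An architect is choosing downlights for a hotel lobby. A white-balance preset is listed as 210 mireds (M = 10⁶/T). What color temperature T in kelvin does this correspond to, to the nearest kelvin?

4762 K

T = 10⁶ / 210 = 4761.90 K → 4762 K.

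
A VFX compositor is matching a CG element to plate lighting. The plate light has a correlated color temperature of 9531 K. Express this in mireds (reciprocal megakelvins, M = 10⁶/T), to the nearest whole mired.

M = 10⁶ / 9531 = 104.921 → 105 mireds.

105 mireds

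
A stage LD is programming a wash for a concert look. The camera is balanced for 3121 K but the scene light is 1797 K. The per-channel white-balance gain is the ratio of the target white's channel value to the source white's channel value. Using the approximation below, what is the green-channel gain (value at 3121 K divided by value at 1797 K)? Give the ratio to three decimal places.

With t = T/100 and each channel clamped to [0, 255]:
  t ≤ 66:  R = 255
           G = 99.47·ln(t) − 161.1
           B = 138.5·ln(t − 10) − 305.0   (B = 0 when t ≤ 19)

1.435

At 1797 K (t = 17.97):
  G = 99.47·ln 17.97 − 161.1 = 99.47·2.8887 − 161.1 = 126.239.
At 3121 K (t = 31.21):
  G = 99.47·ln 31.21 − 161.1 = 99.47·3.4407 − 161.1 = 181.150.
Gain = 181.150 / 126.239 = 1.4350 → 1.435.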